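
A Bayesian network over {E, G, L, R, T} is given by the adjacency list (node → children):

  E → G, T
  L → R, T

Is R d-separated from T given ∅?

No

There is one path between R and T:
  1. R ← L → T — L:fork[open] ⇒ active
At least one path is unblocked, so d-separation fails.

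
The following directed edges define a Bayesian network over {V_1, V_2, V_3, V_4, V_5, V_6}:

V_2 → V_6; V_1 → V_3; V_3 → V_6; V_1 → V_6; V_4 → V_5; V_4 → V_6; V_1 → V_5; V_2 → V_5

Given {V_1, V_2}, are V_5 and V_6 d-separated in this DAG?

No — V_5 and V_6 are not d-separated given {V_1, V_2}.

We examine all 4 paths between V_5 and V_6:
  1. V_5 ← V_4 → V_6 — V_4:fork[open] ⇒ active
  2. V_5 ← V_1 → V_3 → V_6 — V_1:fork[blocks]; V_3:chain[open] ⇒ blocked
  3. V_5 ← V_1 → V_6 — V_1:fork[blocks] ⇒ blocked
  4. V_5 ← V_2 → V_6 — V_2:fork[blocks] ⇒ blocked
At least one path is unblocked, so d-separation fails.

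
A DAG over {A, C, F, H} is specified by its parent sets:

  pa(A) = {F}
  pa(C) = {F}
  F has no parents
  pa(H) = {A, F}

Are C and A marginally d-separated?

No — C and A are not d-separated given ∅.

2 paths connect C and A; each must be blocked for d-separation to hold:
Path 1: C ← F → H ← A
  H is a collider here and neither H nor any of its descendants is conditioned on, so the collider stays closed — the path is blocked at H.
Path 2: C ← F → A
  F is a fork and F is not conditioned on — no node blocks this path, so it is active.
Since the path C ← F → A is active, C and A are not d-separated given ∅.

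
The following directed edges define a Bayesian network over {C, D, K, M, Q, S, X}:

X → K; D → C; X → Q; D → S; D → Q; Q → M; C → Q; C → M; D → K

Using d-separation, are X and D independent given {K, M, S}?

4 paths connect X and D; each must be blocked for d-separation to hold:
Path 1: X → K ← D
  K is a collider and K is conditioned on, which opens it — no node blocks this path, so it is active.
Path 2: X → Q ← D
  Q is a collider and its descendant M is conditioned on, which opens it — no node blocks this path, so it is active.
Path 3: X → Q ← C ← D
  Q is a collider and its descendant M is conditioned on, which opens it; C is a chain and C is not conditioned on — no node blocks this path, so it is active.
Path 4: X → Q → M ← C ← D
  Q is a chain and Q is not conditioned on; M is a collider and M is conditioned on, which opens it; C is a chain and C is not conditioned on — no node blocks this path, so it is active.
Since the path X → K ← D is active, X and D are not d-separated given {K, M, S}.

No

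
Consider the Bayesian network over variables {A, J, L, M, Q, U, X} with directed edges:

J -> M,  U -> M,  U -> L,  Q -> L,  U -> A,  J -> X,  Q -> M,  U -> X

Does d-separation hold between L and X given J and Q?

No

4 paths connect L and X; each must be blocked for d-separation to hold:
Path 1: L ← Q → M ← J → X
  Q is a fork here and Q is conditioned on, so the path is blocked at Q.
Path 2: L ← Q → M ← U → X
  Q is a fork here and Q is conditioned on, so the path is blocked at Q.
Path 3: L ← U → M ← J → X
  M is a collider here and neither M nor any of its descendants is conditioned on, so the collider stays closed — the path is blocked at M.
Path 4: L ← U → X
  U is a fork and U is not conditioned on — no node blocks this path, so it is active.
Since the path L ← U → X is active, L and X are not d-separated given {J, Q}.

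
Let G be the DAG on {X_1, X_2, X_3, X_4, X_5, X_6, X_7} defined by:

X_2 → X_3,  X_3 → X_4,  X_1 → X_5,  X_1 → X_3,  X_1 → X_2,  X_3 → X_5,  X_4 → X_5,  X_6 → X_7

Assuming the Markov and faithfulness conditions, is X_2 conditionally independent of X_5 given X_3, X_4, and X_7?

No — X_2 and X_5 are not d-separated given {X_3, X_4, X_7}.

Enumerating the 6 paths from X_2 to X_5 and testing each for blocking by {X_3, X_4, X_7}:
Path 1: X_2 → X_3 → X_5
  X_3 is a chain here and X_3 is conditioned on, so the path is blocked at X_3.
Path 2: X_2 → X_3 → X_4 → X_5
  X_3 is a chain here and X_3 is conditioned on, so the path is blocked at X_3.
Path 3: X_2 → X_3 ← X_1 → X_5
  X_3 is a collider and X_3 is conditioned on, which opens it; X_1 is a fork and X_1 is not conditioned on — no node blocks this path, so it is active.
Path 4: X_2 ← X_1 → X_5
  X_1 is a fork and X_1 is not conditioned on — no node blocks this path, so it is active.
Path 5: X_2 ← X_1 → X_3 → X_5
  X_3 is a chain here and X_3 is conditioned on, so the path is blocked at X_3.
Path 6: X_2 ← X_1 → X_3 → X_4 → X_5
  X_3 is a chain here and X_3 is conditioned on, so the path is blocked at X_3.
Since the path X_2 → X_3 ← X_1 → X_5 is active, X_2 and X_5 are not d-separated given {X_3, X_4, X_7}.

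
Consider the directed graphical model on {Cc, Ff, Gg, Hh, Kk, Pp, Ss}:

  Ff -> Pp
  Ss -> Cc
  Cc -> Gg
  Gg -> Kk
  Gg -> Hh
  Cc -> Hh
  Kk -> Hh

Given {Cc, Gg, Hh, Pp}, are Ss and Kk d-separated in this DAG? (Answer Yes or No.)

Yes

4 paths connect Ss and Kk; each must be blocked for d-separation to hold:
Path 1: Ss → Cc → Hh ← Gg → Kk
  Cc is a chain here and Cc is conditioned on, so the path is blocked at Cc.
Path 2: Ss → Cc → Hh ← Kk
  Cc is a chain here and Cc is conditioned on, so the path is blocked at Cc.
Path 3: Ss → Cc → Gg → Hh ← Kk
  Cc is a chain here and Cc is conditioned on, so the path is blocked at Cc.
Path 4: Ss → Cc → Gg → Kk
  Cc is a chain here and Cc is conditioned on, so the path is blocked at Cc.
All paths are blocked; Ss ⊥ Kk | {Cc, Gg, Hh, Pp} holds.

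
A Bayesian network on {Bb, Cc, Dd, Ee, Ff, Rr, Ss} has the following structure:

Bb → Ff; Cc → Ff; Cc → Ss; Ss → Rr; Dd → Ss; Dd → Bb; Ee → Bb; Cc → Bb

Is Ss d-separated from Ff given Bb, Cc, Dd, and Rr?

Yes — Ss and Ff are d-separated given {Bb, Cc, Dd, Rr}.

Enumerating the 4 paths from Ss to Ff and testing each for blocking by {Bb, Cc, Dd, Rr}:
  1. Ss ← Dd → Bb → Ff — Dd:fork[blocks]; Bb:chain[blocks] ⇒ blocked
  2. Ss ← Dd → Bb ← Cc → Ff — Dd:fork[blocks]; Bb:collider[open]; Cc:fork[blocks] ⇒ blocked
  3. Ss ← Cc → Bb → Ff — Cc:fork[blocks]; Bb:chain[blocks] ⇒ blocked
  4. Ss ← Cc → Ff — Cc:fork[blocks] ⇒ blocked
Since every path is blocked, d-separation holds.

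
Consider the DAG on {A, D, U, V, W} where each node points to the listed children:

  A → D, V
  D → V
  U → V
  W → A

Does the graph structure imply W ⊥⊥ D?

There are 2 undirected paths between W and D; checking each against the conditioning set ∅:
Path 1: W → A → V ← D
  V is a collider here and neither V nor any of its descendants is conditioned on, so the collider stays closed — the path is blocked at V.
Path 2: W → A → D
  A is a chain and A is not conditioned on — no node blocks this path, so it is active.
Since the path W → A → D is active, W and D are not d-separated given ∅.

No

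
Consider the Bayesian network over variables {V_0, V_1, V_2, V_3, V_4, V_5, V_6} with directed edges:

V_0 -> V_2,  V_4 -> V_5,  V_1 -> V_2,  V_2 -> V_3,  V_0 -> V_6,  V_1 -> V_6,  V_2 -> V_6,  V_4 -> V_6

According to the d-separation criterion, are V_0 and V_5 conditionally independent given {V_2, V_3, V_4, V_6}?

There are 3 undirected paths between V_0 and V_5; checking each against the conditioning set {V_2, V_3, V_4, V_6}:
Path 1: V_0 → V_2 ← V_1 → V_6 ← V_4 → V_5
  V_4 is a fork here and V_4 is conditioned on, so the path is blocked at V_4.
Path 2: V_0 → V_2 → V_6 ← V_4 → V_5
  V_2 is a chain here and V_2 is conditioned on, so the path is blocked at V_2.
Path 3: V_0 → V_6 ← V_4 → V_5
  V_4 is a fork here and V_4 is conditioned on, so the path is blocked at V_4.
Every path is blocked, so V_0 and V_5 are d-separated given {V_2, V_3, V_4, V_6}.

Yes — V_0 and V_5 are d-separated given {V_2, V_3, V_4, V_6}.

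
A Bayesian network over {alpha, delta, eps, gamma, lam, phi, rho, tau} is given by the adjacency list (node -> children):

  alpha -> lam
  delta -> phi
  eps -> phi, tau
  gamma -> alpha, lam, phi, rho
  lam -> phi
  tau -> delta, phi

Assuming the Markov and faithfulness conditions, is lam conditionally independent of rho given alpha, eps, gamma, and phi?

Yes

Enumerating the 3 paths from lam to rho and testing each for blocking by {alpha, eps, gamma, phi}:
  1. lam ← alpha ← gamma → rho — alpha:chain[blocks]; gamma:fork[blocks] ⇒ blocked
  2. lam ← gamma → rho — gamma:fork[blocks] ⇒ blocked
  3. lam → phi ← gamma → rho — phi:collider[open]; gamma:fork[blocks] ⇒ blocked
Since every path is blocked, d-separation holds.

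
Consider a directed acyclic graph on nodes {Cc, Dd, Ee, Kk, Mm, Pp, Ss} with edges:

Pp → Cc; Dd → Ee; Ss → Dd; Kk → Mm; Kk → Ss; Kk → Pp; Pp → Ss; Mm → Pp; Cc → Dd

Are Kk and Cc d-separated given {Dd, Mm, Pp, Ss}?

Yes

We examine all 6 paths between Kk and Cc:
Path 1: Kk → Ss → Dd ← Cc
  Ss is a chain here and Ss is conditioned on, so the path is blocked at Ss.
Path 2: Kk → Ss ← Pp → Cc
  Pp is a fork here and Pp is conditioned on, so the path is blocked at Pp.
Path 3: Kk → Pp → Ss → Dd ← Cc
  Pp is a chain here and Pp is conditioned on, so the path is blocked at Pp.
Path 4: Kk → Pp → Cc
  Pp is a chain here and Pp is conditioned on, so the path is blocked at Pp.
Path 5: Kk → Mm → Pp → Ss → Dd ← Cc
  Mm is a chain here and Mm is conditioned on, so the path is blocked at Mm.
Path 6: Kk → Mm → Pp → Cc
  Mm is a chain here and Mm is conditioned on, so the path is blocked at Mm.
Since every path is blocked, d-separation holds.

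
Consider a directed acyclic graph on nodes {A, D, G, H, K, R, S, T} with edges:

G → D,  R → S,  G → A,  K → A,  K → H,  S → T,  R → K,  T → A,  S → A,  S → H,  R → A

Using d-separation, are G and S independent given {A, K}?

We examine all 6 paths between G and S:
Path 1: G → A ← R → S
  A is a collider and A is conditioned on, which opens it; R is a fork and R is not conditioned on — no node blocks this path, so it is active.
Path 2: G → A ← R → K → H ← S
  K is a chain here and K is conditioned on, so the path is blocked at K.
Path 3: G → A ← T ← S
  A is a collider and A is conditioned on, which opens it; T is a chain and T is not conditioned on — no node blocks this path, so it is active.
Path 4: G → A ← S
  A is a collider and A is conditioned on, which opens it — no node blocks this path, so it is active.
Path 5: G → A ← K ← R → S
  K is a chain here and K is conditioned on, so the path is blocked at K.
Path 6: G → A ← K → H ← S
  K is a fork here and K is conditioned on, so the path is blocked at K.
Because an active path exists, G and S are not d-separated.

No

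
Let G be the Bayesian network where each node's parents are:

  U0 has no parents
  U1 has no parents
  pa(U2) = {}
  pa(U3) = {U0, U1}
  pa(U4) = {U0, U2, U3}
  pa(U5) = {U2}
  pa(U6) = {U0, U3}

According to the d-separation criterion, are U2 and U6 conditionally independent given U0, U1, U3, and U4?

Yes

4 paths connect U2 and U6; each must be blocked for d-separation to hold:
Path 1: U2 → U4 ← U0 → U6
  U0 is a fork here and U0 is conditioned on, so the path is blocked at U0.
Path 2: U2 → U4 ← U0 → U3 → U6
  U0 is a fork here and U0 is conditioned on, so the path is blocked at U0.
Path 3: U2 → U4 ← U3 → U6
  U3 is a fork here and U3 is conditioned on, so the path is blocked at U3.
Path 4: U2 → U4 ← U3 ← U0 → U6
  U3 is a chain here and U3 is conditioned on, so the path is blocked at U3.
All paths are blocked; U2 ⊥ U6 | {U0, U1, U3, U4} holds.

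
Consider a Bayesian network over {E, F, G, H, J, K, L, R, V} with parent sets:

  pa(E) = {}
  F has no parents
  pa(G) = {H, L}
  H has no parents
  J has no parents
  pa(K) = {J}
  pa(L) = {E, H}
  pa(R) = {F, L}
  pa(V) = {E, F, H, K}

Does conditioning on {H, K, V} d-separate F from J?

4 paths connect F and J; each must be blocked for d-separation to hold:
  1. F → R ← L → G ← H → V ← K ← J — R:collider[blocks]; L:fork[open]; G:collider[blocks]; H:fork[blocks]; V:collider[open]; K:chain[blocks] ⇒ blocked
  2. F → R ← L ← H → V ← K ← J — R:collider[blocks]; L:chain[open]; H:fork[blocks]; V:collider[open]; K:chain[blocks] ⇒ blocked
  3. F → R ← L ← E → V ← K ← J — R:collider[blocks]; L:chain[open]; E:fork[open]; V:collider[open]; K:chain[blocks] ⇒ blocked
  4. F → V ← K ← J — V:collider[open]; K:chain[blocks] ⇒ blocked
Since every path is blocked, d-separation holds.

Yes — F and J are d-separated given {H, K, V}.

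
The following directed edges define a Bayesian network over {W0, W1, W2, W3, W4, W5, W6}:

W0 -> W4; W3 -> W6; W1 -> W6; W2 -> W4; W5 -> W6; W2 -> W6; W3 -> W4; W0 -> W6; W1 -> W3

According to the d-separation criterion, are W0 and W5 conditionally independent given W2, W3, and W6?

No

4 paths connect W0 and W5; each must be blocked for d-separation to hold:
Path 1: W0 → W4 ← W3 ← W1 → W6 ← W5
  W4 is a collider here and neither W4 nor any of its descendants is conditioned on, so the collider stays closed — the path is blocked at W4.
Path 2: W0 → W4 ← W3 → W6 ← W5
  W4 is a collider here and neither W4 nor any of its descendants is conditioned on, so the collider stays closed — the path is blocked at W4.
Path 3: W0 → W4 ← W2 → W6 ← W5
  W4 is a collider here and neither W4 nor any of its descendants is conditioned on, so the collider stays closed — the path is blocked at W4.
Path 4: W0 → W6 ← W5
  W6 is a collider and W6 is conditioned on, which opens it — no node blocks this path, so it is active.
At least one path is unblocked, so d-separation fails.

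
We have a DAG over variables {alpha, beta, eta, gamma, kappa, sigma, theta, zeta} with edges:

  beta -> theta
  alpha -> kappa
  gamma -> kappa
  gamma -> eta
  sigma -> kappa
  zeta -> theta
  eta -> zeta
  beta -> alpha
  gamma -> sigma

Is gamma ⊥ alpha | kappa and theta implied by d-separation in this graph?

No — gamma and alpha are not d-separated given {kappa, theta}.

We examine all 3 paths between gamma and alpha:
Path 1: gamma → sigma → kappa ← alpha
  sigma is a chain and sigma is not conditioned on; kappa is a collider and kappa is conditioned on, which opens it — no node blocks this path, so it is active.
Path 2: gamma → kappa ← alpha
  kappa is a collider and kappa is conditioned on, which opens it — no node blocks this path, so it is active.
Path 3: gamma → eta → zeta → theta ← beta → alpha
  eta is a chain and eta is not conditioned on; zeta is a chain and zeta is not conditioned on; theta is a collider and theta is conditioned on, which opens it; beta is a fork and beta is not conditioned on — no node blocks this path, so it is active.
At least one path is unblocked, so d-separation fails.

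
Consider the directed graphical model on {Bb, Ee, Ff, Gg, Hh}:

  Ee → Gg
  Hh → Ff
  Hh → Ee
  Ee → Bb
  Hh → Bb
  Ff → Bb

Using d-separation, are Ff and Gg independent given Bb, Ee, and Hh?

There are 4 undirected paths between Ff and Gg; checking each against the conditioning set {Bb, Ee, Hh}:
  1. Ff ← Hh → Bb ← Ee → Gg — Hh:fork[blocks]; Bb:collider[open]; Ee:fork[blocks] ⇒ blocked
  2. Ff ← Hh → Ee → Gg — Hh:fork[blocks]; Ee:chain[blocks] ⇒ blocked
  3. Ff → Bb ← Hh → Ee → Gg — Bb:collider[open]; Hh:fork[blocks]; Ee:chain[blocks] ⇒ blocked
  4. Ff → Bb ← Ee → Gg — Bb:collider[open]; Ee:fork[blocks] ⇒ blocked
Since every path is blocked, d-separation holds.

Yes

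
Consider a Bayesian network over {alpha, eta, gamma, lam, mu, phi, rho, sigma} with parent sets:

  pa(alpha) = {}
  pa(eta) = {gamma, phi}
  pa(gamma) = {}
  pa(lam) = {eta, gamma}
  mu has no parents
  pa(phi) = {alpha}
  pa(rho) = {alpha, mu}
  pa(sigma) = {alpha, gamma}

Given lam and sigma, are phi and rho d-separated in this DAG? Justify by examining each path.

We examine all 3 paths between phi and rho:
Path 1: phi → eta ← gamma → sigma ← alpha → rho
  eta is a collider and its descendant lam is conditioned on, which opens it; gamma is a fork and gamma is not conditioned on; sigma is a collider and sigma is conditioned on, which opens it; alpha is a fork and alpha is not conditioned on — no node blocks this path, so it is active.
Path 2: phi → eta → lam ← gamma → sigma ← alpha → rho
  eta is a chain and eta is not conditioned on; lam is a collider and lam is conditioned on, which opens it; gamma is a fork and gamma is not conditioned on; sigma is a collider and sigma is conditioned on, which opens it; alpha is a fork and alpha is not conditioned on — no node blocks this path, so it is active.
Path 3: phi ← alpha → rho
  alpha is a fork and alpha is not conditioned on — no node blocks this path, so it is active.
At least one path is unblocked, so d-separation fails.

No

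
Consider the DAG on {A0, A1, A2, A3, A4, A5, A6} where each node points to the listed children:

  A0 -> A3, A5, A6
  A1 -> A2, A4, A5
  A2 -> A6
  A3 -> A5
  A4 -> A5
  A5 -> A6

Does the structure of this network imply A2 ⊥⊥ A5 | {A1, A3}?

Yes

5 paths connect A2 and A5; each must be blocked for d-separation to hold:
  1. A2 → A6 ← A5 — A6:collider[blocks] ⇒ blocked
  2. A2 → A6 ← A0 → A3 → A5 — A6:collider[blocks]; A0:fork[open]; A3:chain[blocks] ⇒ blocked
  3. A2 → A6 ← A0 → A5 — A6:collider[blocks]; A0:fork[open] ⇒ blocked
  4. A2 ← A1 → A4 → A5 — A1:fork[blocks]; A4:chain[open] ⇒ blocked
  5. A2 ← A1 → A5 — A1:fork[blocks] ⇒ blocked
Every path is blocked, so A2 and A5 are d-separated given {A1, A3}.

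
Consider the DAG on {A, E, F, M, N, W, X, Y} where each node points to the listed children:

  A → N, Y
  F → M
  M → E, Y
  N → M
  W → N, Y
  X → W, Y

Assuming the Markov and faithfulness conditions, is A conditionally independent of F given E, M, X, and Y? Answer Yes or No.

6 paths connect A and F; each must be blocked for d-separation to hold:
  1. A → Y ← W → N → M ← F — Y:collider[open]; W:fork[open]; N:chain[open]; M:collider[open] ⇒ active
  2. A → Y ← X → W → N → M ← F — Y:collider[open]; X:fork[blocks]; W:chain[open]; N:chain[open]; M:collider[open] ⇒ blocked
  3. A → Y ← M ← F — Y:collider[open]; M:chain[blocks] ⇒ blocked
  4. A → N ← W → Y ← M ← F — N:collider[open]; W:fork[open]; Y:collider[open]; M:chain[blocks] ⇒ blocked
  5. A → N ← W ← X → Y ← M ← F — N:collider[open]; W:chain[open]; X:fork[blocks]; Y:collider[open]; M:chain[blocks] ⇒ blocked
  6. A → N → M ← F — N:chain[open]; M:collider[open] ⇒ active
Because an active path exists, A and F are not d-separated.

No — A and F are not d-separated given {E, M, X, Y}.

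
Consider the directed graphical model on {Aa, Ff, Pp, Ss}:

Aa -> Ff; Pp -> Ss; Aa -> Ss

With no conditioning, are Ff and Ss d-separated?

There is one path between Ff and Ss:
  1. Ff ← Aa → Ss — Aa:fork[open] ⇒ active
Because an active path exists, Ff and Ss are not d-separated.

No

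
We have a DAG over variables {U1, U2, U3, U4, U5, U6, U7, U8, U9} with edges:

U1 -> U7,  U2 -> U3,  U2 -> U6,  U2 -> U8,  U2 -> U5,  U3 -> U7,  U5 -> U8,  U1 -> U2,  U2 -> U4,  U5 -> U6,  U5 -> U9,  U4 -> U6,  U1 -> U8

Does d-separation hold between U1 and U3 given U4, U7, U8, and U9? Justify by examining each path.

6 paths connect U1 and U3; each must be blocked for d-separation to hold:
Path 1: U1 → U7 ← U3
  U7 is a collider and U7 is conditioned on, which opens it — no node blocks this path, so it is active.
Path 2: U1 → U8 ← U2 → U3
  U8 is a collider and U8 is conditioned on, which opens it; U2 is a fork and U2 is not conditioned on — no node blocks this path, so it is active.
Path 3: U1 → U8 ← U5 ← U2 → U3
  U8 is a collider and U8 is conditioned on, which opens it; U5 is a chain and U5 is not conditioned on; U2 is a fork and U2 is not conditioned on — no node blocks this path, so it is active.
Path 4: U1 → U8 ← U5 → U6 ← U2 → U3
  U6 is a collider here and neither U6 nor any of its descendants is conditioned on, so the collider stays closed — the path is blocked at U6.
Path 5: U1 → U8 ← U5 → U6 ← U4 ← U2 → U3
  U6 is a collider here and neither U6 nor any of its descendants is conditioned on, so the collider stays closed — the path is blocked at U6.
Path 6: U1 → U2 → U3
  U2 is a chain and U2 is not conditioned on — no node blocks this path, so it is active.
At least one path is unblocked, so d-separation fails.

No — U1 and U3 are not d-separated given {U4, U7, U8, U9}.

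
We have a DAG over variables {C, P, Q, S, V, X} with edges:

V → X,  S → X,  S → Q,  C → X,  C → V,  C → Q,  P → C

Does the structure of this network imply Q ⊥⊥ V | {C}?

Yes

Enumerating the 4 paths from Q to V and testing each for blocking by {C}:
  1. Q ← S → X ← V — S:fork[open]; X:collider[blocks] ⇒ blocked
  2. Q ← S → X ← C → V — S:fork[open]; X:collider[blocks]; C:fork[blocks] ⇒ blocked
  3. Q ← C → V — C:fork[blocks] ⇒ blocked
  4. Q ← C → X ← V — C:fork[blocks]; X:collider[blocks] ⇒ blocked
Every path is blocked, so Q and V are d-separated given {C}.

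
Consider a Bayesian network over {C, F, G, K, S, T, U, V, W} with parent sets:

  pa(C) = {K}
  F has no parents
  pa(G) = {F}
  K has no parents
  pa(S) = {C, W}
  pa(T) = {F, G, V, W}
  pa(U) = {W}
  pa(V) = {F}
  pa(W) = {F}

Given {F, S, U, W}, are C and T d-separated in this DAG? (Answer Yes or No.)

Yes

We examine all 4 paths between C and T:
  1. C → S ← W ← F → V → T — S:collider[open]; W:chain[blocks]; F:fork[blocks]; V:chain[open] ⇒ blocked
  2. C → S ← W ← F → G → T — S:collider[open]; W:chain[blocks]; F:fork[blocks]; G:chain[open] ⇒ blocked
  3. C → S ← W ← F → T — S:collider[open]; W:chain[blocks]; F:fork[blocks] ⇒ blocked
  4. C → S ← W → T — S:collider[open]; W:fork[blocks] ⇒ blocked
Every path is blocked, so C and T are d-separated given {F, S, U, W}.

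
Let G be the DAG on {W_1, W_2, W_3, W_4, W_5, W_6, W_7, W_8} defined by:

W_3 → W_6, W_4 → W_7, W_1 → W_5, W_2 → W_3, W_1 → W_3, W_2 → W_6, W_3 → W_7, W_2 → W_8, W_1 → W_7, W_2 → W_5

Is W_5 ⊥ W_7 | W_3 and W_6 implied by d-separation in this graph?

No

Enumerating the 6 paths from W_5 to W_7 and testing each for blocking by {W_3, W_6}:
  1. W_5 ← W_2 → W_6 ← W_3 → W_7 — W_2:fork[open]; W_6:collider[open]; W_3:fork[blocks] ⇒ blocked
  2. W_5 ← W_2 → W_6 ← W_3 ← W_1 → W_7 — W_2:fork[open]; W_6:collider[open]; W_3:chain[blocks]; W_1:fork[open] ⇒ blocked
  3. W_5 ← W_2 → W_3 → W_7 — W_2:fork[open]; W_3:chain[blocks] ⇒ blocked
  4. W_5 ← W_2 → W_3 ← W_1 → W_7 — W_2:fork[open]; W_3:collider[open]; W_1:fork[open] ⇒ active
  5. W_5 ← W_1 → W_7 — W_1:fork[open] ⇒ active
  6. W_5 ← W_1 → W_3 → W_7 — W_1:fork[open]; W_3:chain[blocks] ⇒ blocked
Because an active path exists, W_5 and W_7 are not d-separated.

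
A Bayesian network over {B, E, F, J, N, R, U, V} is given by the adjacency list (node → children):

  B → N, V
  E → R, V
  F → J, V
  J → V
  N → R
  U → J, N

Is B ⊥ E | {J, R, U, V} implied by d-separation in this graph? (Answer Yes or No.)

6 paths connect B and E; each must be blocked for d-separation to hold:
Path 1: B → V ← E
  V is a collider and V is conditioned on, which opens it — no node blocks this path, so it is active.
Path 2: B → V ← F → J ← U → N → R ← E
  U is a fork here and U is conditioned on, so the path is blocked at U.
Path 3: B → V ← J ← U → N → R ← E
  J is a chain here and J is conditioned on, so the path is blocked at J.
Path 4: B → N ← U → J → V ← E
  U is a fork here and U is conditioned on, so the path is blocked at U.
Path 5: B → N ← U → J ← F → V ← E
  U is a fork here and U is conditioned on, so the path is blocked at U.
Path 6: B → N → R ← E
  N is a chain and N is not conditioned on; R is a collider and R is conditioned on, which opens it — no node blocks this path, so it is active.
Because an active path exists, B and E are not d-separated.

No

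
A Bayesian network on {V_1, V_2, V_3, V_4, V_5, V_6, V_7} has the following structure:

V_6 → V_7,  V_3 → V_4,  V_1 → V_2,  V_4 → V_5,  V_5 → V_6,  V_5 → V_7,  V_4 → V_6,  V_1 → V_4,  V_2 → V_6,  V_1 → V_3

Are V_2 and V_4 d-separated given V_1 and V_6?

No

There are 5 undirected paths between V_2 and V_4; checking each against the conditioning set {V_1, V_6}:
  1. V_2 ← V_1 → V_3 → V_4 — V_1:fork[blocks]; V_3:chain[open] ⇒ blocked
  2. V_2 ← V_1 → V_4 — V_1:fork[blocks] ⇒ blocked
  3. V_2 → V_6 ← V_4 — V_6:collider[open] ⇒ active
  4. V_2 → V_6 → V_7 ← V_5 ← V_4 — V_6:chain[blocks]; V_7:collider[blocks]; V_5:chain[open] ⇒ blocked
  5. V_2 → V_6 ← V_5 ← V_4 — V_6:collider[open]; V_5:chain[open] ⇒ active
At least one path is unblocked, so d-separation fails.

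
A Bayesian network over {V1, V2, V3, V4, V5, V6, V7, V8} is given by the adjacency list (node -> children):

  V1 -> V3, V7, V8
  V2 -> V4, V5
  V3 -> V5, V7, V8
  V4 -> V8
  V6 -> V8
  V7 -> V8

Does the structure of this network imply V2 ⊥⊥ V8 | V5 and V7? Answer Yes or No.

Enumerating the 6 paths from V2 to V8 and testing each for blocking by {V5, V7}:
Path 1: V2 → V5 ← V3 → V8
  V5 is a collider and V5 is conditioned on, which opens it; V3 is a fork and V3 is not conditioned on — no node blocks this path, so it is active.
Path 2: V2 → V5 ← V3 ← V1 → V8
  V5 is a collider and V5 is conditioned on, which opens it; V3 is a chain and V3 is not conditioned on; V1 is a fork and V1 is not conditioned on — no node blocks this path, so it is active.
Path 3: V2 → V5 ← V3 ← V1 → V7 → V8
  V7 is a chain here and V7 is conditioned on, so the path is blocked at V7.
Path 4: V2 → V5 ← V3 → V7 → V8
  V7 is a chain here and V7 is conditioned on, so the path is blocked at V7.
Path 5: V2 → V5 ← V3 → V7 ← V1 → V8
  V5 is a collider and V5 is conditioned on, which opens it; V3 is a fork and V3 is not conditioned on; V7 is a collider and V7 is conditioned on, which opens it; V1 is a fork and V1 is not conditioned on — no node blocks this path, so it is active.
Path 6: V2 → V4 → V8
  V4 is a chain and V4 is not conditioned on — no node blocks this path, so it is active.
Because an active path exists, V2 and V8 are not d-separated.

No — V2 and V8 are not d-separated given {V5, V7}.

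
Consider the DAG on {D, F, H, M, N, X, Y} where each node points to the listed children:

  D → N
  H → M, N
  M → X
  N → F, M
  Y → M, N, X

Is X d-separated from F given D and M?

There are 6 undirected paths between X and F; checking each against the conditioning set {D, M}:
Path 1: X ← Y → M ← N → F
  Y is a fork and Y is not conditioned on; M is a collider and M is conditioned on, which opens it; N is a fork and N is not conditioned on — no node blocks this path, so it is active.
Path 2: X ← Y → M ← H → N → F
  Y is a fork and Y is not conditioned on; M is a collider and M is conditioned on, which opens it; H is a fork and H is not conditioned on; N is a chain and N is not conditioned on — no node blocks this path, so it is active.
Path 3: X ← Y → N → F
  Y is a fork and Y is not conditioned on; N is a chain and N is not conditioned on — no node blocks this path, so it is active.
Path 4: X ← M ← Y → N → F
  M is a chain here and M is conditioned on, so the path is blocked at M.
Path 5: X ← M ← N → F
  M is a chain here and M is conditioned on, so the path is blocked at M.
Path 6: X ← M ← H → N → F
  M is a chain here and M is conditioned on, so the path is blocked at M.
At least one path is unblocked, so d-separation fails.

No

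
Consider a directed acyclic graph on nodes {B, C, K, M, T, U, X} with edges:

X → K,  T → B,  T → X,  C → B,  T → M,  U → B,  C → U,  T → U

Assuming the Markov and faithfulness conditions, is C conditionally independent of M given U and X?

No

4 paths connect C and M; each must be blocked for d-separation to hold:
  1. C → U ← T → M — U:collider[open]; T:fork[open] ⇒ active
  2. C → U → B ← T → M — U:chain[blocks]; B:collider[blocks]; T:fork[open] ⇒ blocked
  3. C → B ← U ← T → M — B:collider[blocks]; U:chain[blocks]; T:fork[open] ⇒ blocked
  4. C → B ← T → M — B:collider[blocks]; T:fork[open] ⇒ blocked
At least one path is unblocked, so d-separation fails.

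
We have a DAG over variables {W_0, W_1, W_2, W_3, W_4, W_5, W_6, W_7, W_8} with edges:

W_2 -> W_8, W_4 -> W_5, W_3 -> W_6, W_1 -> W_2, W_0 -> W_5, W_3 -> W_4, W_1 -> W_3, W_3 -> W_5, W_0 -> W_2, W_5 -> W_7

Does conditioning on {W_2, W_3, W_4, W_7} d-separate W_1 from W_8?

Yes

We examine all 3 paths between W_1 and W_8:
Path 1: W_1 → W_3 → W_5 ← W_0 → W_2 → W_8
  W_3 is a chain here and W_3 is conditioned on, so the path is blocked at W_3.
Path 2: W_1 → W_3 → W_4 → W_5 ← W_0 → W_2 → W_8
  W_3 is a chain here and W_3 is conditioned on, so the path is blocked at W_3.
Path 3: W_1 → W_2 → W_8
  W_2 is a chain here and W_2 is conditioned on, so the path is blocked at W_2.
Every path is blocked, so W_1 and W_8 are d-separated given {W_2, W_3, W_4, W_7}.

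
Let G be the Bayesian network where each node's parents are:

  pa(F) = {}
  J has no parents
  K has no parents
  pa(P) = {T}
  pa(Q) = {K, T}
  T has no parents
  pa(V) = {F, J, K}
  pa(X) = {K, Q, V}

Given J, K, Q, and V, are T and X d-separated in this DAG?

Yes

3 paths connect T and X; each must be blocked for d-separation to hold:
  1. T → Q → X — Q:chain[blocks] ⇒ blocked
  2. T → Q ← K → V → X — Q:collider[open]; K:fork[blocks]; V:chain[blocks] ⇒ blocked
  3. T → Q ← K → X — Q:collider[open]; K:fork[blocks] ⇒ blocked
All paths are blocked; T ⊥ X | {J, K, Q, V} holds.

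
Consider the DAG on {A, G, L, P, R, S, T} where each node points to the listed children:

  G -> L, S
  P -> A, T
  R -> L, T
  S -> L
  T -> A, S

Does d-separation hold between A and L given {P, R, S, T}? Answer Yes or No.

We examine all 6 paths between A and L:
  1. A ← P → T ← R → L — P:fork[blocks]; T:collider[open]; R:fork[blocks] ⇒ blocked
  2. A ← P → T → S → L — P:fork[blocks]; T:chain[blocks]; S:chain[blocks] ⇒ blocked
  3. A ← P → T → S ← G → L — P:fork[blocks]; T:chain[blocks]; S:collider[open]; G:fork[open] ⇒ blocked
  4. A ← T ← R → L — T:chain[blocks]; R:fork[blocks] ⇒ blocked
  5. A ← T → S → L — T:fork[blocks]; S:chain[blocks] ⇒ blocked
  6. A ← T → S ← G → L — T:fork[blocks]; S:collider[open]; G:fork[open] ⇒ blocked
Since every path is blocked, d-separation holds.

Yes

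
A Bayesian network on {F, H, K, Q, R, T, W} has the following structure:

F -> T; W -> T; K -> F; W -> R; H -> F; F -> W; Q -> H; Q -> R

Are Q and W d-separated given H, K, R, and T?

3 paths connect Q and W; each must be blocked for d-separation to hold:
Path 1: Q → R ← W
  R is a collider and R is conditioned on, which opens it — no node blocks this path, so it is active.
Path 2: Q → H → F → T ← W
  H is a chain here and H is conditioned on, so the path is blocked at H.
Path 3: Q → H → F → W
  H is a chain here and H is conditioned on, so the path is blocked at H.
Since the path Q → R ← W is active, Q and W are not d-separated given {H, K, R, T}.

No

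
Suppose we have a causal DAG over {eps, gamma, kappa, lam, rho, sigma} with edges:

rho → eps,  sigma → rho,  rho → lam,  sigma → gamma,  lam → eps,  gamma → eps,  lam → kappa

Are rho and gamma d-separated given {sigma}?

Yes — rho and gamma are d-separated given {sigma}.

3 paths connect rho and gamma; each must be blocked for d-separation to hold:
Path 1: rho ← sigma → gamma
  sigma is a fork here and sigma is conditioned on, so the path is blocked at sigma.
Path 2: rho → eps ← gamma
  eps is a collider here and neither eps nor any of its descendants is conditioned on, so the collider stays closed — the path is blocked at eps.
Path 3: rho → lam → eps ← gamma
  eps is a collider here and neither eps nor any of its descendants is conditioned on, so the collider stays closed — the path is blocked at eps.
Since every path is blocked, d-separation holds.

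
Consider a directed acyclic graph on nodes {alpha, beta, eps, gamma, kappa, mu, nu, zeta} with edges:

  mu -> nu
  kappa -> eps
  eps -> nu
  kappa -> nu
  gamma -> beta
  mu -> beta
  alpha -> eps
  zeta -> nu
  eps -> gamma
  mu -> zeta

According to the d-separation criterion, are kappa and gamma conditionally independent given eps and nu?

We examine all 6 paths between kappa and gamma:
Path 1: kappa → nu ← mu → beta ← gamma
  beta is a collider here and neither beta nor any of its descendants is conditioned on, so the collider stays closed — the path is blocked at beta.
Path 2: kappa → nu ← zeta ← mu → beta ← gamma
  beta is a collider here and neither beta nor any of its descendants is conditioned on, so the collider stays closed — the path is blocked at beta.
Path 3: kappa → nu ← eps → gamma
  eps is a fork here and eps is conditioned on, so the path is blocked at eps.
Path 4: kappa → eps → gamma
  eps is a chain here and eps is conditioned on, so the path is blocked at eps.
Path 5: kappa → eps → nu ← mu → beta ← gamma
  eps is a chain here and eps is conditioned on, so the path is blocked at eps.
Path 6: kappa → eps → nu ← zeta ← mu → beta ← gamma
  eps is a chain here and eps is conditioned on, so the path is blocked at eps.
Since every path is blocked, d-separation holds.

Yes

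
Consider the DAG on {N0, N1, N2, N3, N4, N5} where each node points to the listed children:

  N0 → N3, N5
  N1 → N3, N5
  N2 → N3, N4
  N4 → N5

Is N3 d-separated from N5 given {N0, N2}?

No

We examine all 3 paths between N3 and N5:
  1. N3 ← N2 → N4 → N5 — N2:fork[blocks]; N4:chain[open] ⇒ blocked
  2. N3 ← N1 → N5 — N1:fork[open] ⇒ active
  3. N3 ← N0 → N5 — N0:fork[blocks] ⇒ blocked
Because an active path exists, N3 and N5 are not d-separated.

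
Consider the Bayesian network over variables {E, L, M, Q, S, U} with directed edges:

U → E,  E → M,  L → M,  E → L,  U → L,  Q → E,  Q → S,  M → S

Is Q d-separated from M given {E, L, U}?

Yes — Q and M are d-separated given {E, L, U}.

We examine all 4 paths between Q and M:
Path 1: Q → S ← M
  S is a collider here and neither S nor any of its descendants is conditioned on, so the collider stays closed — the path is blocked at S.
Path 2: Q → E → L → M
  E is a chain here and E is conditioned on, so the path is blocked at E.
Path 3: Q → E ← U → L → M
  U is a fork here and U is conditioned on, so the path is blocked at U.
Path 4: Q → E → M
  E is a chain here and E is conditioned on, so the path is blocked at E.
Every path is blocked, so Q and M are d-separated given {E, L, U}.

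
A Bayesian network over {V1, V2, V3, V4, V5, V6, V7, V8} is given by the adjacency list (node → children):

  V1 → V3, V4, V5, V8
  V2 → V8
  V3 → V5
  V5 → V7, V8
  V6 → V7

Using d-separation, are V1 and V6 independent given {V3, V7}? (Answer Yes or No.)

3 paths connect V1 and V6; each must be blocked for d-separation to hold:
Path 1: V1 → V5 → V7 ← V6
  V5 is a chain and V5 is not conditioned on; V7 is a collider and V7 is conditioned on, which opens it — no node blocks this path, so it is active.
Path 2: V1 → V8 ← V5 → V7 ← V6
  V8 is a collider here and neither V8 nor any of its descendants is conditioned on, so the collider stays closed — the path is blocked at V8.
Path 3: V1 → V3 → V5 → V7 ← V6
  V3 is a chain here and V3 is conditioned on, so the path is blocked at V3.
Because an active path exists, V1 and V6 are not d-separated.

No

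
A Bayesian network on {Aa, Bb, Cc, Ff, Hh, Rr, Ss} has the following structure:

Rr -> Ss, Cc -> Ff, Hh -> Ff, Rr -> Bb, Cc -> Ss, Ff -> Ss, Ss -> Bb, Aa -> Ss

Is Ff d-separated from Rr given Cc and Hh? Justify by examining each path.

Yes

We examine all 4 paths between Ff and Rr:
  1. Ff ← Cc → Ss → Bb ← Rr — Cc:fork[blocks]; Ss:chain[open]; Bb:collider[blocks] ⇒ blocked
  2. Ff ← Cc → Ss ← Rr — Cc:fork[blocks]; Ss:collider[blocks] ⇒ blocked
  3. Ff → Ss → Bb ← Rr — Ss:chain[open]; Bb:collider[blocks] ⇒ blocked
  4. Ff → Ss ← Rr — Ss:collider[blocks] ⇒ blocked
Since every path is blocked, d-separation holds.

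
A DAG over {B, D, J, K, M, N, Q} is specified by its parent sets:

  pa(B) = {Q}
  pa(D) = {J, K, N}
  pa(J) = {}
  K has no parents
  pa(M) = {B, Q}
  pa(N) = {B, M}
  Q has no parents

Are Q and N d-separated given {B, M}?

Yes — Q and N are d-separated given {B, M}.

4 paths connect Q and N; each must be blocked for d-separation to hold:
Path 1: Q → B → N
  B is a chain here and B is conditioned on, so the path is blocked at B.
Path 2: Q → B → M → N
  B is a chain here and B is conditioned on, so the path is blocked at B.
Path 3: Q → M ← B → N
  B is a fork here and B is conditioned on, so the path is blocked at B.
Path 4: Q → M → N
  M is a chain here and M is conditioned on, so the path is blocked at M.
Every path is blocked, so Q and N are d-separated given {B, M}.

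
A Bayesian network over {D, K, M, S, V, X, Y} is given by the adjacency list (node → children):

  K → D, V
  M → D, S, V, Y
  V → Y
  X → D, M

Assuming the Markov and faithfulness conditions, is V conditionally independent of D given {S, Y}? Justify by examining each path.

No

There are 5 undirected paths between V and D; checking each against the conditioning set {S, Y}:
Path 1: V ← K → D
  K is a fork and K is not conditioned on — no node blocks this path, so it is active.
Path 2: V → Y ← M → D
  Y is a collider and Y is conditioned on, which opens it; M is a fork and M is not conditioned on — no node blocks this path, so it is active.
Path 3: V → Y ← M ← X → D
  Y is a collider and Y is conditioned on, which opens it; M is a chain and M is not conditioned on; X is a fork and X is not conditioned on — no node blocks this path, so it is active.
Path 4: V ← M → D
  M is a fork and M is not conditioned on — no node blocks this path, so it is active.
Path 5: V ← M ← X → D
  M is a chain and M is not conditioned on; X is a fork and X is not conditioned on — no node blocks this path, so it is active.
Because an active path exists, V and D are not d-separated.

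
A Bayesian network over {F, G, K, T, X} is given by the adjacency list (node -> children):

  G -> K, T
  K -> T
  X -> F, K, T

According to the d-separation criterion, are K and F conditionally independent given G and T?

We examine all 3 paths between K and F:
Path 1: K → T ← X → F
  T is a collider and T is conditioned on, which opens it; X is a fork and X is not conditioned on — no node blocks this path, so it is active.
Path 2: K ← G → T ← X → F
  G is a fork here and G is conditioned on, so the path is blocked at G.
Path 3: K ← X → F
  X is a fork and X is not conditioned on — no node blocks this path, so it is active.
Since the path K → T ← X → F is active, K and F are not d-separated given {G, T}.

No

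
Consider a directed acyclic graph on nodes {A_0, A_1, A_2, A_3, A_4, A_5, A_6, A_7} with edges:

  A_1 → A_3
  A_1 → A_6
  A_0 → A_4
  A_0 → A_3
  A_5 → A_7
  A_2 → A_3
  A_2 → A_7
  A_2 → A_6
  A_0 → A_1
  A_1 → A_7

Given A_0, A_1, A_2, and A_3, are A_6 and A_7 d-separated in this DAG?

We examine all 6 paths between A_6 and A_7:
Path 1: A_6 ← A_2 → A_7
  A_2 is a fork here and A_2 is conditioned on, so the path is blocked at A_2.
Path 2: A_6 ← A_2 → A_3 ← A_1 → A_7
  A_2 is a fork here and A_2 is conditioned on, so the path is blocked at A_2.
Path 3: A_6 ← A_2 → A_3 ← A_0 → A_1 → A_7
  A_2 is a fork here and A_2 is conditioned on, so the path is blocked at A_2.
Path 4: A_6 ← A_1 → A_7
  A_1 is a fork here and A_1 is conditioned on, so the path is blocked at A_1.
Path 5: A_6 ← A_1 → A_3 ← A_2 → A_7
  A_1 is a fork here and A_1 is conditioned on, so the path is blocked at A_1.
Path 6: A_6 ← A_1 ← A_0 → A_3 ← A_2 → A_7
  A_1 is a chain here and A_1 is conditioned on, so the path is blocked at A_1.
Since every path is blocked, d-separation holds.

Yes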